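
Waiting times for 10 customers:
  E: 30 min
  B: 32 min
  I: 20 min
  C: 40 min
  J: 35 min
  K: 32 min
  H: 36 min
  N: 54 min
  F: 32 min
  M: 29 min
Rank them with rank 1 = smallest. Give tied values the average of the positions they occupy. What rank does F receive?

5

Sorted (ascending): 20, 29, 30, 32, 32, 32, 35, 36, 40, 54
The 3 values of 32 occupy positions 4–6 → average rank 5.
F has value 32 min → rank 5.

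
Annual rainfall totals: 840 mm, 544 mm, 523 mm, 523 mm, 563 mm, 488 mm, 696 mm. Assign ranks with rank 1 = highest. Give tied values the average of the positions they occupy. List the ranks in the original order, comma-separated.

1, 4, 5.5, 5.5, 3, 7, 2

Sorted (descending): 840, 696, 563, 544, 523, 523, 488
The 2 values of 523 occupy positions 5–6 → average rank (5+6)/2 = 5.5.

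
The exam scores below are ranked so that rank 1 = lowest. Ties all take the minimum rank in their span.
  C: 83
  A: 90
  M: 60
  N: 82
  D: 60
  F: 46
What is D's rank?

Sorted (ascending): 46, 60, 60, 82, 83, 90
The 2 values of 60 occupy positions 2–3 → each gets rank 2.
D has value 60 → rank 2.

2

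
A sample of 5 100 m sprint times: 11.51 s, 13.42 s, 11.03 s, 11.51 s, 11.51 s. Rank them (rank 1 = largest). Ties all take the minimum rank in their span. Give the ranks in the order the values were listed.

Sorted (descending): 13.42, 11.51, 11.51, 11.51, 11.03
The 3 values of 11.51 occupy positions 2–4 → each gets rank 2.

2, 1, 5, 2, 2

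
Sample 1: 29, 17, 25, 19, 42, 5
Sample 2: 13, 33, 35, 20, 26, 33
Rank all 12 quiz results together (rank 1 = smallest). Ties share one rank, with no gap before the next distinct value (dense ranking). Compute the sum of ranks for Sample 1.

Sorted (ascending): 5, 13, 17, 19, 20, 25, 26, 29, 33, 33, 35, 42
The 2 values of 33 share dense rank 9.
Remaining distinct values take the next consecutive integers.
Sample 1 values → pooled ranks: 29→8, 17→3, 25→6, 19→4, 42→11, 5→1
Rank sum = 8 + 3 + 6 + 4 + 11 + 1 = 33

33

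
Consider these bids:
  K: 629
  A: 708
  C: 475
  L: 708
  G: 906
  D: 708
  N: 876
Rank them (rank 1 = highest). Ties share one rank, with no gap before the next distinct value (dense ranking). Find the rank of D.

3

Sorted (descending): 906, 876, 708, 708, 708, 629, 475
The 3 values of 708 share dense rank 3.
Remaining distinct values take the next consecutive integers.
D has value 708 → rank 3.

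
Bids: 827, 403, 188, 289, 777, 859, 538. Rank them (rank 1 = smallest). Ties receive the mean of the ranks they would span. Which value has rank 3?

403

Sorted (ascending): 188, 289, 403, 538, 777, 827, 859
No ties — each value takes its position as its rank.
Rank 3 → value 403.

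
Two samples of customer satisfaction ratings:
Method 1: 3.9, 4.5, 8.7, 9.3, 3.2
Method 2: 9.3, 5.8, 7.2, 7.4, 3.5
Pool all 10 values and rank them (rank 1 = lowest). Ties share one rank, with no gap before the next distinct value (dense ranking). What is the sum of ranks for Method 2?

Sorted (ascending): 3.2, 3.5, 3.9, 4.5, 5.8, 7.2, 7.4, 8.7, 9.3, 9.3
The 2 values of 9.3 share dense rank 9.
Remaining distinct values take the next consecutive integers.
Method 2 values → pooled ranks: 9.3→9, 5.8→5, 7.2→6, 7.4→7, 3.5→2
Rank sum = 9 + 5 + 6 + 7 + 2 = 29

29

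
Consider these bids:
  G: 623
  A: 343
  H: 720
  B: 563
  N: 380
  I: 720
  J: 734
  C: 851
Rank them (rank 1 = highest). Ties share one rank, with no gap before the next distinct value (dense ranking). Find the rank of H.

Sorted (descending): 851, 734, 720, 720, 623, 563, 380, 343
The 2 values of 720 share dense rank 3.
Remaining distinct values take the next consecutive integers.
H has value 720 → rank 3.

3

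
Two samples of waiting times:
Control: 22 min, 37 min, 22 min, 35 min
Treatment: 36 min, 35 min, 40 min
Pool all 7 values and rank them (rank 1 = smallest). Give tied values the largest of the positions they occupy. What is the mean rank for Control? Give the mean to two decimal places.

Sorted (ascending): 22, 22, 35, 35, 36, 37, 40
The 2 values of 22 occupy positions 1–2 → each gets rank 2.
The 2 values of 35 occupy positions 3–4 → each gets rank 4.
Control values → pooled ranks: 22→2, 37→6, 22→2, 35→4
Mean rank = (2 + 6 + 2 + 4) / 4 = 3.50

3.50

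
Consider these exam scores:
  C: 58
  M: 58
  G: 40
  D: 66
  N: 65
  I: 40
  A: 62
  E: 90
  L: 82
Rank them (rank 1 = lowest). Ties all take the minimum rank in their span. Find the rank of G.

1

Sorted (ascending): 40, 40, 58, 58, 62, 65, 66, 82, 90
The 2 values of 40 occupy positions 1–2 → each gets rank 1.
The 2 values of 58 occupy positions 3–4 → each gets rank 3.
G has value 40 → rank 1.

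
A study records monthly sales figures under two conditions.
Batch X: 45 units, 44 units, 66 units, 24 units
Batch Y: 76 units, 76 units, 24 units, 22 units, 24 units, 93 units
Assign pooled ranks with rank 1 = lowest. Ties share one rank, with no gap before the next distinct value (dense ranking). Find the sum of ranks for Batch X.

14

Sorted (ascending): 22, 24, 24, 24, 44, 45, 66, 76, 76, 93
The 3 values of 24 share dense rank 2.
The 2 values of 76 share dense rank 6.
Remaining distinct values take the next consecutive integers.
Batch X values → pooled ranks: 45→4, 44→3, 66→5, 24→2
Rank sum = 4 + 3 + 5 + 2 = 14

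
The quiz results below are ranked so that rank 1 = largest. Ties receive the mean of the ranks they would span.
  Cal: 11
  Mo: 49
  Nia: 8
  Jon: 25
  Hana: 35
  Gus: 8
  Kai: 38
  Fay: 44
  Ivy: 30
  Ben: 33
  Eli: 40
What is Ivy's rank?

7

Sorted (descending): 49, 44, 40, 38, 35, 33, 30, 25, 11, 8, 8
The 2 values of 8 occupy positions 10–11 → average rank (10+11)/2 = 10.5.
Ivy has value 30 → rank 7.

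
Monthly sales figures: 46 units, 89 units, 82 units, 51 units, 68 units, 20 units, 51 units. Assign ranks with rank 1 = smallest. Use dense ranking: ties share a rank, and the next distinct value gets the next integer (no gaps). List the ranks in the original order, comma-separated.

2, 6, 5, 3, 4, 1, 3

Sorted (ascending): 20, 46, 51, 51, 68, 82, 89
The 2 values of 51 share dense rank 3.
Remaining distinct values take the next consecutive integers.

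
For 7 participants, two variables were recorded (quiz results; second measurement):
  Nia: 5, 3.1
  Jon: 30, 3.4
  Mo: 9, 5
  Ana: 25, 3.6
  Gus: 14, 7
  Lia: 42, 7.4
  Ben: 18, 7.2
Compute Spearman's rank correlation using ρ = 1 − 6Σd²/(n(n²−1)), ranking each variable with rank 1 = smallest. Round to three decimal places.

0.429

Ranks of variable 1: 1, 6, 2, 5, 3, 7, 4
Ranks of variable 2: 1, 2, 4, 3, 5, 7, 6
d = r₁ − r₂: 0, 4, -2, 2, -2, 0, -2
d²: 0, 16, 4, 4, 4, 0, 4; Σd² = 32
ρ = 1 − 6·32/(7·48) = 1 − 192/336 = 0.429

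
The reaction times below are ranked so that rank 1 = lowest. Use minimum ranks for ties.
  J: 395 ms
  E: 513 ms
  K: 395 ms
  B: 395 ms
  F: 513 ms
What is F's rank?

Sorted (ascending): 395, 395, 395, 513, 513
The 3 values of 395 occupy positions 1–3 → each gets rank 1.
The 2 values of 513 occupy positions 4–5 → each gets rank 4.
F has value 513 ms → rank 4.

4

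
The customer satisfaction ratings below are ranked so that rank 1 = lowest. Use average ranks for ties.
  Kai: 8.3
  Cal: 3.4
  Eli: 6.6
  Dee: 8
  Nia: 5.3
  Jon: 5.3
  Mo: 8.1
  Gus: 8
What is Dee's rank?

5.5

Sorted (ascending): 3.4, 5.3, 5.3, 6.6, 8, 8, 8.1, 8.3
The 2 values of 5.3 occupy positions 2–3 → average rank (2+3)/2 = 2.5.
The 2 values of 8 occupy positions 5–6 → average rank (5+6)/2 = 5.5.
Dee has value 8 → rank 5.5.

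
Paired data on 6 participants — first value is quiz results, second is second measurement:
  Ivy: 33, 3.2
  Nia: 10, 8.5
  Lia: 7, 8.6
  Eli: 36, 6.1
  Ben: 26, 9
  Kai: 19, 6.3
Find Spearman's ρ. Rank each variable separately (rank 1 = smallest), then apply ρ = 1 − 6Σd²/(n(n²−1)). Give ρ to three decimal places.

-0.600

Ranks of variable 1: 5, 2, 1, 6, 4, 3
Ranks of variable 2: 1, 4, 5, 2, 6, 3
d = r₁ − r₂: 4, -2, -4, 4, -2, 0
d²: 16, 4, 16, 16, 4, 0; Σd² = 56
ρ = 1 − 6·56/(6·35) = 1 − 336/210 = -0.600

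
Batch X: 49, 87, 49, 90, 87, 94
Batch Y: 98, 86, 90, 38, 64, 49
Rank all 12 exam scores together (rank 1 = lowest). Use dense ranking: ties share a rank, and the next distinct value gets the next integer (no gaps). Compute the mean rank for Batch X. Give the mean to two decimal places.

Sorted (ascending): 38, 49, 49, 49, 64, 86, 87, 87, 90, 90, 94, 98
The 3 values of 49 share dense rank 2.
The 2 values of 87 share dense rank 5.
The 2 values of 90 share dense rank 6.
Remaining distinct values take the next consecutive integers.
Batch X values → pooled ranks: 49→2, 87→5, 49→2, 90→6, 87→5, 94→7
Mean rank = (2 + 5 + 2 + 6 + 5 + 7) / 6 = 4.50

4.50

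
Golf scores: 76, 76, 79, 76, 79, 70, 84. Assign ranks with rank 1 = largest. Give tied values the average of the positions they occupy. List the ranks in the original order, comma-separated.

5, 5, 2.5, 5, 2.5, 7, 1

Sorted (descending): 84, 79, 79, 76, 76, 76, 70
The 2 values of 79 occupy positions 2–3 → average rank (2+3)/2 = 2.5.
The 3 values of 76 occupy positions 4–6 → average rank 5.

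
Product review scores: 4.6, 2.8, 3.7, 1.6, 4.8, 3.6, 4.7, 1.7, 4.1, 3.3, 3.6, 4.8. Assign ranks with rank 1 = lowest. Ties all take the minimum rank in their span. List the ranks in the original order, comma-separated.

9, 3, 7, 1, 11, 5, 10, 2, 8, 4, 5, 11

Sorted (ascending): 1.6, 1.7, 2.8, 3.3, 3.6, 3.6, 3.7, 4.1, 4.6, 4.7, 4.8, 4.8
The 2 values of 3.6 occupy positions 5–6 → each gets rank 5.
The 2 values of 4.8 occupy positions 11–12 → each gets rank 11.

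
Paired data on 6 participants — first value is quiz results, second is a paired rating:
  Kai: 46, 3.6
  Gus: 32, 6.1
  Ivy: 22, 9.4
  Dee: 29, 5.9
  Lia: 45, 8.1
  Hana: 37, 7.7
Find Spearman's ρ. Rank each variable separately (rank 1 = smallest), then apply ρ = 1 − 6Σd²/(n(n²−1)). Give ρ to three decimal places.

Ranks of variable 1: 6, 3, 1, 2, 5, 4
Ranks of variable 2: 1, 3, 6, 2, 5, 4
d = r₁ − r₂: 5, 0, -5, 0, 0, 0
d²: 25, 0, 25, 0, 0, 0; Σd² = 50
ρ = 1 − 6·50/(6·35) = 1 − 300/210 = -0.429

-0.429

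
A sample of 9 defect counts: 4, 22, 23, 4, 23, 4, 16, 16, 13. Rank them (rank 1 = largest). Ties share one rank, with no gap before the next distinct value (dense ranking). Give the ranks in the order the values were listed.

Sorted (descending): 23, 23, 22, 16, 16, 13, 4, 4, 4
The 2 values of 23 share dense rank 1.
The 2 values of 16 share dense rank 3.
The 3 values of 4 share dense rank 5.
Remaining distinct values take the next consecutive integers.

5, 2, 1, 5, 1, 5, 3, 3, 4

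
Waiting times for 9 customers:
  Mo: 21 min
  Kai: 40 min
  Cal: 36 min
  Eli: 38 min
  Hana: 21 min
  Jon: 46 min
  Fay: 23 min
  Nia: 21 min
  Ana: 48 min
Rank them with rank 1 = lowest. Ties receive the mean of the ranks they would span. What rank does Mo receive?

Sorted (ascending): 21, 21, 21, 23, 36, 38, 40, 46, 48
The 3 values of 21 occupy positions 1–3 → average rank 2.
Mo has value 21 min → rank 2.

2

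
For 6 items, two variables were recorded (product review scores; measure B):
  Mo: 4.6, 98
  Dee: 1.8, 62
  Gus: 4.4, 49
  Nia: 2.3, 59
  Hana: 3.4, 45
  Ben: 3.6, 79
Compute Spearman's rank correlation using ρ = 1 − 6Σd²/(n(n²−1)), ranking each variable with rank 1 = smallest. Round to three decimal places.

0.314

Ranks of variable 1: 6, 1, 5, 2, 3, 4
Ranks of variable 2: 6, 4, 2, 3, 1, 5
d = r₁ − r₂: 0, -3, 3, -1, 2, -1
d²: 0, 9, 9, 1, 4, 1; Σd² = 24
ρ = 1 − 6·24/(6·35) = 1 − 144/210 = 0.314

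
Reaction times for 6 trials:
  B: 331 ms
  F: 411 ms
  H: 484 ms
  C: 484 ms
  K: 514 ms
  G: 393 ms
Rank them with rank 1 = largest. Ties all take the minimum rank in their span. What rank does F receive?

4

Sorted (descending): 514, 484, 484, 411, 393, 331
The 2 values of 484 occupy positions 2–3 → each gets rank 2.
F has value 411 ms → rank 4.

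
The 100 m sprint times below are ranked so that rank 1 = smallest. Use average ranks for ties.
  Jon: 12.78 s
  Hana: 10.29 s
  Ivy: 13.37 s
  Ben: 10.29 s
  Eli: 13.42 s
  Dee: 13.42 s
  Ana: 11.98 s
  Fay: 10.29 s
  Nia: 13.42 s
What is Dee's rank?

8

Sorted (ascending): 10.29, 10.29, 10.29, 11.98, 12.78, 13.37, 13.42, 13.42, 13.42
The 3 values of 10.29 occupy positions 1–3 → average rank 2.
The 3 values of 13.42 occupy positions 7–9 → average rank 8.
Dee has value 13.42 s → rank 8.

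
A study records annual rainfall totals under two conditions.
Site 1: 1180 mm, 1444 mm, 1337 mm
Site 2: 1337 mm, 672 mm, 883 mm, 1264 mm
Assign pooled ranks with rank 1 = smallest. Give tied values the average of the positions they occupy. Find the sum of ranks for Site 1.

Sorted (ascending): 672, 883, 1180, 1264, 1337, 1337, 1444
The 2 values of 1337 occupy positions 5–6 → average rank (5+6)/2 = 5.5.
Site 1 values → pooled ranks: 1180→3, 1444→7, 1337→5.5
Rank sum = 3 + 7 + 5.5 = 15.5

15.5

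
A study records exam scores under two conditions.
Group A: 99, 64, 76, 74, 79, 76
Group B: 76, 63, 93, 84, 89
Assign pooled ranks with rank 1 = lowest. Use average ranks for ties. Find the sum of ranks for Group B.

Sorted (ascending): 63, 64, 74, 76, 76, 76, 79, 84, 89, 93, 99
The 3 values of 76 occupy positions 4–6 → average rank 5.
Group B values → pooled ranks: 76→5, 63→1, 93→10, 84→8, 89→9
Rank sum = 5 + 1 + 10 + 8 + 9 = 33

33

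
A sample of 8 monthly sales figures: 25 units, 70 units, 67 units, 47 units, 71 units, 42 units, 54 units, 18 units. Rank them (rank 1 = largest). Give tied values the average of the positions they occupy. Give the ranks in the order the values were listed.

Sorted (descending): 71, 70, 67, 54, 47, 42, 25, 18
No ties — each value takes its position as its rank.

7, 2, 3, 5, 1, 6, 4, 8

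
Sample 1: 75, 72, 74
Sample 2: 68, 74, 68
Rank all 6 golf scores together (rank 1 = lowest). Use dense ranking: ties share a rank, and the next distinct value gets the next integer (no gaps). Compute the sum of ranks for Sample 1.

9

Sorted (ascending): 68, 68, 72, 74, 74, 75
The 2 values of 68 share dense rank 1.
The 2 values of 74 share dense rank 3.
Remaining distinct values take the next consecutive integers.
Sample 1 values → pooled ranks: 75→4, 72→2, 74→3
Rank sum = 4 + 2 + 3 = 9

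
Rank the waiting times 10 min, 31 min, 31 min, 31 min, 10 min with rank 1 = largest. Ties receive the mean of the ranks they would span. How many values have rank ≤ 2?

Sorted (descending): 31, 31, 31, 10, 10
The 3 values of 31 occupy positions 1–3 → average rank 2.
The 2 values of 10 occupy positions 4–5 → average rank (4+5)/2 = 4.5.
Ranks ≤ 2: {2, 2, 2} → 3 values.

3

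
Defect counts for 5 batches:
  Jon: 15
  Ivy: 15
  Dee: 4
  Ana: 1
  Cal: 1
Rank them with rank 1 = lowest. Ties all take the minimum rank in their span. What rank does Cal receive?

Sorted (ascending): 1, 1, 4, 15, 15
The 2 values of 1 occupy positions 1–2 → each gets rank 1.
The 2 values of 15 occupy positions 4–5 → each gets rank 4.
Cal has value 1 → rank 1.

1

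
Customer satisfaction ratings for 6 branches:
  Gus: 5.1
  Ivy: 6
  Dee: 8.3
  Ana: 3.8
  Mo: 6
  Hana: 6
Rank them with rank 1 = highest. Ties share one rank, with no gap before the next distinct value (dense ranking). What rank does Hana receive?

Sorted (descending): 8.3, 6, 6, 6, 5.1, 3.8
The 3 values of 6 share dense rank 2.
Remaining distinct values take the next consecutive integers.
Hana has value 6 → rank 2.

2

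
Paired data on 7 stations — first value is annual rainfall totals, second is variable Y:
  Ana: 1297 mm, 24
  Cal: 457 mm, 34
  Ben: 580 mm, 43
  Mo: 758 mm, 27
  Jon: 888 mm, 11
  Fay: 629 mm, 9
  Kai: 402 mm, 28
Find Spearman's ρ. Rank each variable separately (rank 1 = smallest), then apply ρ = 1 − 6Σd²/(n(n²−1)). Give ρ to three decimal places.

Ranks of variable 1: 7, 2, 3, 5, 6, 4, 1
Ranks of variable 2: 3, 6, 7, 4, 2, 1, 5
d = r₁ − r₂: 4, -4, -4, 1, 4, 3, -4
d²: 16, 16, 16, 1, 16, 9, 16; Σd² = 90
ρ = 1 − 6·90/(7·48) = 1 − 540/336 = -0.607

-0.607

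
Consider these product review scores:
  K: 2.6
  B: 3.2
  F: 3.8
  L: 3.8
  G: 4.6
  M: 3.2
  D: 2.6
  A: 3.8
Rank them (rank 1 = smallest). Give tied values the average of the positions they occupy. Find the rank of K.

Sorted (ascending): 2.6, 2.6, 3.2, 3.2, 3.8, 3.8, 3.8, 4.6
The 2 values of 2.6 occupy positions 1–2 → average rank (1+2)/2 = 1.5.
The 2 values of 3.2 occupy positions 3–4 → average rank (3+4)/2 = 3.5.
The 3 values of 3.8 occupy positions 5–7 → average rank 6.
K has value 2.6 → rank 1.5.

1.5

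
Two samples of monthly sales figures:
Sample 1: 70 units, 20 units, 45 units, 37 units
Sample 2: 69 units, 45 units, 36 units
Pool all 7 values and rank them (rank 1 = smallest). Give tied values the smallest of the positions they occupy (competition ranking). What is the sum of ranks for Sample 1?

Sorted (ascending): 20, 36, 37, 45, 45, 69, 70
The 2 values of 45 occupy positions 4–5 → each gets rank 4.
Sample 1 values → pooled ranks: 70→7, 20→1, 45→4, 37→3
Rank sum = 7 + 1 + 4 + 3 = 15

15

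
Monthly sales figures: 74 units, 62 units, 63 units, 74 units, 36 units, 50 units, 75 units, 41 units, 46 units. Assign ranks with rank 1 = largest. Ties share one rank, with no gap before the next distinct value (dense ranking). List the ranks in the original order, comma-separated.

Sorted (descending): 75, 74, 74, 63, 62, 50, 46, 41, 36
The 2 values of 74 share dense rank 2.
Remaining distinct values take the next consecutive integers.

2, 4, 3, 2, 8, 5, 1, 7, 6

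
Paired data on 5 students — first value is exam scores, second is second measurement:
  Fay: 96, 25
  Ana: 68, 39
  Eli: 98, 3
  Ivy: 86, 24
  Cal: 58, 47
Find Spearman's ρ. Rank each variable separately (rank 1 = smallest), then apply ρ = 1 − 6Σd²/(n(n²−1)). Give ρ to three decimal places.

Ranks of variable 1: 4, 2, 5, 3, 1
Ranks of variable 2: 3, 4, 1, 2, 5
d = r₁ − r₂: 1, -2, 4, 1, -4
d²: 1, 4, 16, 1, 16; Σd² = 38
ρ = 1 − 6·38/(5·24) = 1 − 228/120 = -0.900

-0.900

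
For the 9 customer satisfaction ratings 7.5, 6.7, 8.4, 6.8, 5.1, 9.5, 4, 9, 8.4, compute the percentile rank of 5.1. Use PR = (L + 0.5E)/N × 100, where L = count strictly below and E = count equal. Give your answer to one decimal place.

N = 9.
Strictly below 5.1: 1. Equal to 5.1: 1.
PR = (1 + 0.5·1)/9 × 100 = 16.7

16.7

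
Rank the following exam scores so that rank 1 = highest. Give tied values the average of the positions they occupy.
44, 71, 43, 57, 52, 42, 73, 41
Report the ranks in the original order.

Sorted (descending): 73, 71, 57, 52, 44, 43, 42, 41
No ties — each value takes its position as its rank.

5, 2, 6, 3, 4, 7, 1, 8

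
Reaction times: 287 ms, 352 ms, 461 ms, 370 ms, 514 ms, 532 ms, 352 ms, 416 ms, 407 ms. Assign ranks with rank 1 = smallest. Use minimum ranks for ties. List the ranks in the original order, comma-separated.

Sorted (ascending): 287, 352, 352, 370, 407, 416, 461, 514, 532
The 2 values of 352 occupy positions 2–3 → each gets rank 2.

1, 2, 7, 4, 8, 9, 2, 6, 5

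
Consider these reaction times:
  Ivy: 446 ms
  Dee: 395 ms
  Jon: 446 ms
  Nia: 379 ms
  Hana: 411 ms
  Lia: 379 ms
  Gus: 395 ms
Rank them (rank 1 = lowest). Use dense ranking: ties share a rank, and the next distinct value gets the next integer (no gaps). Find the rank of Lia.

1

Sorted (ascending): 379, 379, 395, 395, 411, 446, 446
The 2 values of 379 share dense rank 1.
The 2 values of 395 share dense rank 2.
The 2 values of 446 share dense rank 4.
Remaining distinct values take the next consecutive integers.
Lia has value 379 ms → rank 1.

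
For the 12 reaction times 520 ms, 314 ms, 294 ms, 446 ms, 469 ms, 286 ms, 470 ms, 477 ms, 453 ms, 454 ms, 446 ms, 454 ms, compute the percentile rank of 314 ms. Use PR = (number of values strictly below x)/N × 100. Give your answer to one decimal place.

16.7

N = 12.
Strictly below 314: 2. Equal to 314: 1.
PR = 2/12 × 100 = 16.7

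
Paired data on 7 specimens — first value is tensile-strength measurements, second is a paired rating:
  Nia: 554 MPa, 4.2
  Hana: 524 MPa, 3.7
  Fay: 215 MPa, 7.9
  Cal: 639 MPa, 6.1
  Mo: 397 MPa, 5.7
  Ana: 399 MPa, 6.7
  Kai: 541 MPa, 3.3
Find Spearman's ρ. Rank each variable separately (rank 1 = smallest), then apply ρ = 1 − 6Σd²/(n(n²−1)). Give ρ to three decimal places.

Ranks of variable 1: 6, 4, 1, 7, 2, 3, 5
Ranks of variable 2: 3, 2, 7, 5, 4, 6, 1
d = r₁ − r₂: 3, 2, -6, 2, -2, -3, 4
d²: 9, 4, 36, 4, 4, 9, 16; Σd² = 82
ρ = 1 − 6·82/(7·48) = 1 − 492/336 = -0.464

-0.464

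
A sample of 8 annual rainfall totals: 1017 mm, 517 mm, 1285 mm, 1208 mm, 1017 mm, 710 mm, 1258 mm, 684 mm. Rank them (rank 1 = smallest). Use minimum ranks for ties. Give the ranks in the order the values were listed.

Sorted (ascending): 517, 684, 710, 1017, 1017, 1208, 1258, 1285
The 2 values of 1017 occupy positions 4–5 → each gets rank 4.

4, 1, 8, 6, 4, 3, 7, 2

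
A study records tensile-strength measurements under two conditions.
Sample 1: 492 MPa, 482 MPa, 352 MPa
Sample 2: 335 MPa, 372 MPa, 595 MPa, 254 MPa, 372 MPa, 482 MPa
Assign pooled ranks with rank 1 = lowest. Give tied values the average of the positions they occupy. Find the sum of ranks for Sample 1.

17.5

Sorted (ascending): 254, 335, 352, 372, 372, 482, 482, 492, 595
The 2 values of 372 occupy positions 4–5 → average rank (4+5)/2 = 4.5.
The 2 values of 482 occupy positions 6–7 → average rank (6+7)/2 = 6.5.
Sample 1 values → pooled ranks: 492→8, 482→6.5, 352→3
Rank sum = 8 + 6.5 + 3 = 17.5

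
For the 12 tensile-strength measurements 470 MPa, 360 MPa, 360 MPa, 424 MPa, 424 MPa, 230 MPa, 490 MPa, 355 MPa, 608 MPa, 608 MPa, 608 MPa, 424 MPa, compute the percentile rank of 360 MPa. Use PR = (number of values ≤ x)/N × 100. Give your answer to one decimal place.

N = 12.
Strictly below 360: 2. Equal to 360: 2.
PR = 4/12 × 100 = 33.3

33.3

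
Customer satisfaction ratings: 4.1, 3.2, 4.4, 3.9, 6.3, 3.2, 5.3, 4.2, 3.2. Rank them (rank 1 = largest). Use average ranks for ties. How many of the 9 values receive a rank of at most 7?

Sorted (descending): 6.3, 5.3, 4.4, 4.2, 4.1, 3.9, 3.2, 3.2, 3.2
The 3 values of 3.2 occupy positions 7–9 → average rank 8.
Ranks ≤ 7: {1, 2, 3, 4, 5, 6} → 6 values.

6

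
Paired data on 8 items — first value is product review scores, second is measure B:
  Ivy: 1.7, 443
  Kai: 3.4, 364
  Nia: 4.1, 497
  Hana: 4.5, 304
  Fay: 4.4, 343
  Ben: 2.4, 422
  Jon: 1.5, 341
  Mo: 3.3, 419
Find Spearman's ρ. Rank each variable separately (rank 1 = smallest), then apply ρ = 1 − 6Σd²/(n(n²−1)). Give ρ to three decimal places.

Ranks of variable 1: 2, 5, 6, 8, 7, 3, 1, 4
Ranks of variable 2: 7, 4, 8, 1, 3, 6, 2, 5
d = r₁ − r₂: -5, 1, -2, 7, 4, -3, -1, -1
d²: 25, 1, 4, 49, 16, 9, 1, 1; Σd² = 106
ρ = 1 − 6·106/(8·63) = 1 − 636/504 = -0.262

-0.262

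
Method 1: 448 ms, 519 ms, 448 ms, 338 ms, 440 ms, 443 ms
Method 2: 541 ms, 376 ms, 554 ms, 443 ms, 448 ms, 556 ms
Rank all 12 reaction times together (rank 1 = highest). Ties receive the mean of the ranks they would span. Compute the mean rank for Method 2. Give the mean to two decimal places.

5.25

Sorted (descending): 556, 554, 541, 519, 448, 448, 448, 443, 443, 440, 376, 338
The 3 values of 448 occupy positions 5–7 → average rank 6.
The 2 values of 443 occupy positions 8–9 → average rank (8+9)/2 = 8.5.
Method 2 values → pooled ranks: 541→3, 376→11, 554→2, 443→8.5, 448→6, 556→1
Mean rank = (3 + 11 + 2 + 8.5 + 6 + 1) / 6 = 5.25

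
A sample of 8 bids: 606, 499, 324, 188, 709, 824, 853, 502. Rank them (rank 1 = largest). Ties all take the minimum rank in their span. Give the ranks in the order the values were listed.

4, 6, 7, 8, 3, 2, 1, 5

Sorted (descending): 853, 824, 709, 606, 502, 499, 324, 188
No ties — each value takes its position as its rank.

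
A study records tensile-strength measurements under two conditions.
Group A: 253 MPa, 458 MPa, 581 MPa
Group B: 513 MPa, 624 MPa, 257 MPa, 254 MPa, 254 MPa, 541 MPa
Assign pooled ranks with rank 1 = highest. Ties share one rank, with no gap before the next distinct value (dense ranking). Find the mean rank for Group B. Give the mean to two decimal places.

4.67

Sorted (descending): 624, 581, 541, 513, 458, 257, 254, 254, 253
The 2 values of 254 share dense rank 7.
Remaining distinct values take the next consecutive integers.
Group B values → pooled ranks: 513→4, 624→1, 257→6, 254→7, 254→7, 541→3
Mean rank = (4 + 1 + 6 + 7 + 7 + 3) / 6 = 4.67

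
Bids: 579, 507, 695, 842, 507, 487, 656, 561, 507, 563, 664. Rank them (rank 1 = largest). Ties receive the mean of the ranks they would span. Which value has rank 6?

Sorted (descending): 842, 695, 664, 656, 579, 563, 561, 507, 507, 507, 487
The 3 values of 507 occupy positions 8–10 → average rank 9.
Rank 6 → value 563.

563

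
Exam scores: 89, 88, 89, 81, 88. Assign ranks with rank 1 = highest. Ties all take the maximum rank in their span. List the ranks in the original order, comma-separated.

2, 4, 2, 5, 4

Sorted (descending): 89, 89, 88, 88, 81
The 2 values of 89 occupy positions 1–2 → each gets rank 2.
The 2 values of 88 occupy positions 3–4 → each gets rank 4.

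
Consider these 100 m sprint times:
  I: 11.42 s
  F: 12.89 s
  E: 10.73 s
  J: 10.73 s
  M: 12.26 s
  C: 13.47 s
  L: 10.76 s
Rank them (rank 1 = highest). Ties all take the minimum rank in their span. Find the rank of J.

6

Sorted (descending): 13.47, 12.89, 12.26, 11.42, 10.76, 10.73, 10.73
The 2 values of 10.73 occupy positions 6–7 → each gets rank 6.
J has value 10.73 s → rank 6.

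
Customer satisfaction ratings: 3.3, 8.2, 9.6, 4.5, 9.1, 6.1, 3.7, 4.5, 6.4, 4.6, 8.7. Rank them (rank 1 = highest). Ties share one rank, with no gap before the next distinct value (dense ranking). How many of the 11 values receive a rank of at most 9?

Sorted (descending): 9.6, 9.1, 8.7, 8.2, 6.4, 6.1, 4.6, 4.5, 4.5, 3.7, 3.3
The 2 values of 4.5 share dense rank 8.
Remaining distinct values take the next consecutive integers.
Ranks ≤ 9: {1, 2, 3, 4, 5, 6, 7, 8, 8, 9} → 10 values.

10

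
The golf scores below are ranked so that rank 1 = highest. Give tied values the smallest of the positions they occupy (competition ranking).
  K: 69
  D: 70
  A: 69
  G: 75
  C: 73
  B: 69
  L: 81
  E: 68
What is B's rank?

5

Sorted (descending): 81, 75, 73, 70, 69, 69, 69, 68
The 3 values of 69 occupy positions 5–7 → each gets rank 5.
B has value 69 → rank 5.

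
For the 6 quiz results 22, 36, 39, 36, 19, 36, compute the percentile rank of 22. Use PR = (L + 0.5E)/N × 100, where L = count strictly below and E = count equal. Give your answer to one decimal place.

N = 6.
Strictly below 22: 1. Equal to 22: 1.
PR = (1 + 0.5·1)/6 × 100 = 25.0

25.0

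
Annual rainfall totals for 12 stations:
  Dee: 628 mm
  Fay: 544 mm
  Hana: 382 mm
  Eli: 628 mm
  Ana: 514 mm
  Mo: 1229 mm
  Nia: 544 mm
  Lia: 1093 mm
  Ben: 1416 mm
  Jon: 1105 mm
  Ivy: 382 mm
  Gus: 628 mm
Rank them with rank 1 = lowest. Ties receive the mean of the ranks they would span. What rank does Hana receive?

Sorted (ascending): 382, 382, 514, 544, 544, 628, 628, 628, 1093, 1105, 1229, 1416
The 2 values of 382 occupy positions 1–2 → average rank (1+2)/2 = 1.5.
The 2 values of 544 occupy positions 4–5 → average rank (4+5)/2 = 4.5.
The 3 values of 628 occupy positions 6–8 → average rank 7.
Hana has value 382 mm → rank 1.5.

1.5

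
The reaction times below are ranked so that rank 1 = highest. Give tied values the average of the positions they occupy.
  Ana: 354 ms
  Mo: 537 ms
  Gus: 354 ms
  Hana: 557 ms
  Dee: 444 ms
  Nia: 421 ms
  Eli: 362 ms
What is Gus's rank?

6.5

Sorted (descending): 557, 537, 444, 421, 362, 354, 354
The 2 values of 354 occupy positions 6–7 → average rank (6+7)/2 = 6.5.
Gus has value 354 ms → rank 6.5.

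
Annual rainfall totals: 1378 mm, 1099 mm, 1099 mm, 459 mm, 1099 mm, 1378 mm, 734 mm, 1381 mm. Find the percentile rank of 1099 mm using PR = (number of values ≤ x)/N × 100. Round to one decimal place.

62.5

N = 8.
Strictly below 1099: 2. Equal to 1099: 3.
PR = 5/8 × 100 = 62.5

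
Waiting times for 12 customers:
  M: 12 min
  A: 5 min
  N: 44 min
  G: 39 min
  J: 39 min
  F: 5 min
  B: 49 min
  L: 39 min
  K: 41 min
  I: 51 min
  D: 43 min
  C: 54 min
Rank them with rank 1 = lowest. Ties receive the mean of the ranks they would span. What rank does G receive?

5

Sorted (ascending): 5, 5, 12, 39, 39, 39, 41, 43, 44, 49, 51, 54
The 2 values of 5 occupy positions 1–2 → average rank (1+2)/2 = 1.5.
The 3 values of 39 occupy positions 4–6 → average rank 5.
G has value 39 min → rank 5.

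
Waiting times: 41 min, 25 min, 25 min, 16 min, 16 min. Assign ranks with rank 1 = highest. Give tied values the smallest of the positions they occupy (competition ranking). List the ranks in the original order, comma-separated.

Sorted (descending): 41, 25, 25, 16, 16
The 2 values of 25 occupy positions 2–3 → each gets rank 2.
The 2 values of 16 occupy positions 4–5 → each gets rank 4.

1, 2, 2, 4, 4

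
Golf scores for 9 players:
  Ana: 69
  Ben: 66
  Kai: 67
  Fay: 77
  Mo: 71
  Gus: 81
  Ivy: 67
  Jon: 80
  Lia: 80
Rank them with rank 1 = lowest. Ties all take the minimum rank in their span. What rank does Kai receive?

2

Sorted (ascending): 66, 67, 67, 69, 71, 77, 80, 80, 81
The 2 values of 67 occupy positions 2–3 → each gets rank 2.
The 2 values of 80 occupy positions 7–8 → each gets rank 7.
Kai has value 67 → rank 2.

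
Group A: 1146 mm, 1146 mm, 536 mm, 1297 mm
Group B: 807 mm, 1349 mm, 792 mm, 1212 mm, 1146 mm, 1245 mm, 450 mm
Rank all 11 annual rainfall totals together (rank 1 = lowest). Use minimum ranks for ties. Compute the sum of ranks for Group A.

Sorted (ascending): 450, 536, 792, 807, 1146, 1146, 1146, 1212, 1245, 1297, 1349
The 3 values of 1146 occupy positions 5–7 → each gets rank 5.
Group A values → pooled ranks: 1146→5, 1146→5, 536→2, 1297→10
Rank sum = 5 + 5 + 2 + 10 = 22

22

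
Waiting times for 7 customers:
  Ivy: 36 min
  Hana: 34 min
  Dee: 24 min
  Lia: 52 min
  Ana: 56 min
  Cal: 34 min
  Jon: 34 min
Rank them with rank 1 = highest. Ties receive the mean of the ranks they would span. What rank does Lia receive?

Sorted (descending): 56, 52, 36, 34, 34, 34, 24
The 3 values of 34 occupy positions 4–6 → average rank 5.
Lia has value 52 min → rank 2.

2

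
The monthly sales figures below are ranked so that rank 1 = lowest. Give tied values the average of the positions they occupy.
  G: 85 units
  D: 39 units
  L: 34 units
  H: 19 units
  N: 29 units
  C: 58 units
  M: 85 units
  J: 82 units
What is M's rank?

Sorted (ascending): 19, 29, 34, 39, 58, 82, 85, 85
The 2 values of 85 occupy positions 7–8 → average rank (7+8)/2 = 7.5.
M has value 85 units → rank 7.5.

7.5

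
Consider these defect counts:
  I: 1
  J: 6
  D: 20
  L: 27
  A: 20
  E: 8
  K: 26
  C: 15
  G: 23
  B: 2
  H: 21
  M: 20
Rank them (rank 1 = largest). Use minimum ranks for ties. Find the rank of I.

12

Sorted (descending): 27, 26, 23, 21, 20, 20, 20, 15, 8, 6, 2, 1
The 3 values of 20 occupy positions 5–7 → each gets rank 5.
I has value 1 → rank 12.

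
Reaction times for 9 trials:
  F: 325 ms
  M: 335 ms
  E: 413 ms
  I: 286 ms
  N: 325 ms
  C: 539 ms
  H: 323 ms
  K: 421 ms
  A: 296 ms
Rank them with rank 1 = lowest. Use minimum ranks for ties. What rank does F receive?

Sorted (ascending): 286, 296, 323, 325, 325, 335, 413, 421, 539
The 2 values of 325 occupy positions 4–5 → each gets rank 4.
F has value 325 ms → rank 4.

4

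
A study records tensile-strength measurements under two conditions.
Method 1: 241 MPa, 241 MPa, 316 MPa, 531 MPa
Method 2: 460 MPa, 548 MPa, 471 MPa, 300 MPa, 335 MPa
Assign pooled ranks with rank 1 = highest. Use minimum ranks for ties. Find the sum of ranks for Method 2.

20

Sorted (descending): 548, 531, 471, 460, 335, 316, 300, 241, 241
The 2 values of 241 occupy positions 8–9 → each gets rank 8.
Method 2 values → pooled ranks: 460→4, 548→1, 471→3, 300→7, 335→5
Rank sum = 4 + 1 + 3 + 7 + 5 = 20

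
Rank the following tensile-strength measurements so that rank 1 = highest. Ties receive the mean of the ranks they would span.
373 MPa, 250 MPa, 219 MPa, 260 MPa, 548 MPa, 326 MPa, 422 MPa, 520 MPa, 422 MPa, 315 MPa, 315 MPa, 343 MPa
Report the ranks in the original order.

Sorted (descending): 548, 520, 422, 422, 373, 343, 326, 315, 315, 260, 250, 219
The 2 values of 422 occupy positions 3–4 → average rank (3+4)/2 = 3.5.
The 2 values of 315 occupy positions 8–9 → average rank (8+9)/2 = 8.5.

5, 11, 12, 10, 1, 7, 3.5, 2, 3.5, 8.5, 8.5, 6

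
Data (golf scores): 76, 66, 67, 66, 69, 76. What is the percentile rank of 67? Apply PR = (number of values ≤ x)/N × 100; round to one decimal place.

50.0

N = 6.
Strictly below 67: 2. Equal to 67: 1.
PR = 3/6 × 100 = 50.0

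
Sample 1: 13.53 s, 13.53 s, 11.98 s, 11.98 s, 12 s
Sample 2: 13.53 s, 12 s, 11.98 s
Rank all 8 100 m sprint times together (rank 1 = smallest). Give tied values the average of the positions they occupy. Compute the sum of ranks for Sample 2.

Sorted (ascending): 11.98, 11.98, 11.98, 12, 12, 13.53, 13.53, 13.53
The 3 values of 11.98 occupy positions 1–3 → average rank 2.
The 2 values of 12 occupy positions 4–5 → average rank (4+5)/2 = 4.5.
The 3 values of 13.53 occupy positions 6–8 → average rank 7.
Sample 2 values → pooled ranks: 13.53→7, 12→4.5, 11.98→2
Rank sum = 7 + 4.5 + 2 = 13.5

13.5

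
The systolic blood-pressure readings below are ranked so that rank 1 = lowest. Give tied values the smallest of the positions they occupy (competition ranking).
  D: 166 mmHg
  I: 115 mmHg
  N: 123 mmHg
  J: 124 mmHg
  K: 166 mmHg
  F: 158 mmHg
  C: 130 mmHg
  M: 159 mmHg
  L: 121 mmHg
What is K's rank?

8

Sorted (ascending): 115, 121, 123, 124, 130, 158, 159, 166, 166
The 2 values of 166 occupy positions 8–9 → each gets rank 8.
K has value 166 mmHg → rank 8.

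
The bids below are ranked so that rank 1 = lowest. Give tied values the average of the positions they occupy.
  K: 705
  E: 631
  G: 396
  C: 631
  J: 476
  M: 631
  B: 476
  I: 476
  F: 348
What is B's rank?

4

Sorted (ascending): 348, 396, 476, 476, 476, 631, 631, 631, 705
The 3 values of 476 occupy positions 3–5 → average rank 4.
The 3 values of 631 occupy positions 6–8 → average rank 7.
B has value 476 → rank 4.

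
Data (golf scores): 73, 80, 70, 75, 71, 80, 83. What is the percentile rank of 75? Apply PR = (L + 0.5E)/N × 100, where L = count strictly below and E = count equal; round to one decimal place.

N = 7.
Strictly below 75: 3. Equal to 75: 1.
PR = (3 + 0.5·1)/7 × 100 = 50.0

50.0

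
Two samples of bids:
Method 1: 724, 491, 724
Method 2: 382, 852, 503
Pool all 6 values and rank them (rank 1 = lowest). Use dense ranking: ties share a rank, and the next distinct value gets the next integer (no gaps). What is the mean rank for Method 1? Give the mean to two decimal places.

3.33

Sorted (ascending): 382, 491, 503, 724, 724, 852
The 2 values of 724 share dense rank 4.
Remaining distinct values take the next consecutive integers.
Method 1 values → pooled ranks: 724→4, 491→2, 724→4
Mean rank = (4 + 2 + 4) / 3 = 3.33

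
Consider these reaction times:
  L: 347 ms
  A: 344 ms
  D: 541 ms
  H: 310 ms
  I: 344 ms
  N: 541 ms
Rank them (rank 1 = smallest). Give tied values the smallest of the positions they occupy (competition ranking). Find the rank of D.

Sorted (ascending): 310, 344, 344, 347, 541, 541
The 2 values of 344 occupy positions 2–3 → each gets rank 2.
The 2 values of 541 occupy positions 5–6 → each gets rank 5.
D has value 541 ms → rank 5.

5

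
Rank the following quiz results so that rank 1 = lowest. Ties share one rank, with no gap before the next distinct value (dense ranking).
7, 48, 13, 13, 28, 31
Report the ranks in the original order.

1, 5, 2, 2, 3, 4

Sorted (ascending): 7, 13, 13, 28, 31, 48
The 2 values of 13 share dense rank 2.
Remaining distinct values take the next consecutive integers.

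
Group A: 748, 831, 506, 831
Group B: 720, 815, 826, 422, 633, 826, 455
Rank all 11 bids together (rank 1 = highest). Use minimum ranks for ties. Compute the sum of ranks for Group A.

Sorted (descending): 831, 831, 826, 826, 815, 748, 720, 633, 506, 455, 422
The 2 values of 831 occupy positions 1–2 → each gets rank 1.
The 2 values of 826 occupy positions 3–4 → each gets rank 3.
Group A values → pooled ranks: 748→6, 831→1, 506→9, 831→1
Rank sum = 6 + 1 + 9 + 1 = 17

17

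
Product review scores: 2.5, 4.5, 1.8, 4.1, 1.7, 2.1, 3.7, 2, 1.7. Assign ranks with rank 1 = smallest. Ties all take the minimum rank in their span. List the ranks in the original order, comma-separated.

Sorted (ascending): 1.7, 1.7, 1.8, 2, 2.1, 2.5, 3.7, 4.1, 4.5
The 2 values of 1.7 occupy positions 1–2 → each gets rank 1.

6, 9, 3, 8, 1, 5, 7, 4, 1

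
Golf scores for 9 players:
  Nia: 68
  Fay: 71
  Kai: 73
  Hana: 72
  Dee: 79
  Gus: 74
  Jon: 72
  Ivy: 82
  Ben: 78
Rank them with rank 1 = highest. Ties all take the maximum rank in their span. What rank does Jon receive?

Sorted (descending): 82, 79, 78, 74, 73, 72, 72, 71, 68
The 2 values of 72 occupy positions 6–7 → each gets rank 7.
Jon has value 72 → rank 7.

7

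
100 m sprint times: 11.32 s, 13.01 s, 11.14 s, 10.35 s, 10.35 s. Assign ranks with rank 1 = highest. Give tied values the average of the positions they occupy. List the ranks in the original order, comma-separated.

2, 1, 3, 4.5, 4.5

Sorted (descending): 13.01, 11.32, 11.14, 10.35, 10.35
The 2 values of 10.35 occupy positions 4–5 → average rank (4+5)/2 = 4.5.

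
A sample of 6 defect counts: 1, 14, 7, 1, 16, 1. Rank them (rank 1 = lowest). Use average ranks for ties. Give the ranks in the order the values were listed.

2, 5, 4, 2, 6, 2

Sorted (ascending): 1, 1, 1, 7, 14, 16
The 3 values of 1 occupy positions 1–3 → average rank 2.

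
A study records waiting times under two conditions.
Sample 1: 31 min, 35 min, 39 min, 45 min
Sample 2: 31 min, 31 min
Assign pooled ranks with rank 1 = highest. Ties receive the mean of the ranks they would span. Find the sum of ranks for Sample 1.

11

Sorted (descending): 45, 39, 35, 31, 31, 31
The 3 values of 31 occupy positions 4–6 → average rank 5.
Sample 1 values → pooled ranks: 31→5, 35→3, 39→2, 45→1
Rank sum = 5 + 3 + 2 + 1 = 11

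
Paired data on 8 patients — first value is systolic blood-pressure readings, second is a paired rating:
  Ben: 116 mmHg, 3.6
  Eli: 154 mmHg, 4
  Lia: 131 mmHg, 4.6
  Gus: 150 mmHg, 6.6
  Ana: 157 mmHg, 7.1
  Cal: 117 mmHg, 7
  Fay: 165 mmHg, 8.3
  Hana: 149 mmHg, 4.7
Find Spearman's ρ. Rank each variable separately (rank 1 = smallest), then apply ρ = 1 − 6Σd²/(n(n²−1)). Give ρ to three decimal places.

0.619

Ranks of variable 1: 1, 6, 3, 5, 7, 2, 8, 4
Ranks of variable 2: 1, 2, 3, 5, 7, 6, 8, 4
d = r₁ − r₂: 0, 4, 0, 0, 0, -4, 0, 0
d²: 0, 16, 0, 0, 0, 16, 0, 0; Σd² = 32
ρ = 1 − 6·32/(8·63) = 1 − 192/504 = 0.619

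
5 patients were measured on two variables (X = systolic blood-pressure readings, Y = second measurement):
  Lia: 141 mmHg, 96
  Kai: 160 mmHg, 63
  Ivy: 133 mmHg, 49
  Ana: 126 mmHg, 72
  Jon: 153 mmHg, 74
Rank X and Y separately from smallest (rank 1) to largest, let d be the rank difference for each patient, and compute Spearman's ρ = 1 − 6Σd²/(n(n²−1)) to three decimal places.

Ranks of variable 1: 3, 5, 2, 1, 4
Ranks of variable 2: 5, 2, 1, 3, 4
d = r₁ − r₂: -2, 3, 1, -2, 0
d²: 4, 9, 1, 4, 0; Σd² = 18
ρ = 1 − 6·18/(5·24) = 1 − 108/120 = 0.100

0.100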